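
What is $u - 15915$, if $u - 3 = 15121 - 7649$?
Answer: $-8440$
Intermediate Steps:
$u = 7475$ ($u = 3 + \left(15121 - 7649\right) = 3 + 7472 = 7475$)
$u - 15915 = 7475 - 15915 = -8440$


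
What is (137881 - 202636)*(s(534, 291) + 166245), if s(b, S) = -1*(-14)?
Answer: -10766101545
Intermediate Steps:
s(b, S) = 14
(137881 - 202636)*(s(534, 291) + 166245) = (137881 - 202636)*(14 + 166245) = -64755*166259 = -10766101545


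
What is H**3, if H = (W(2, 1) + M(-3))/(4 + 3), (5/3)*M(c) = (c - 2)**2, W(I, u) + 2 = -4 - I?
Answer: 1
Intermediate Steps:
W(I, u) = -6 - I (W(I, u) = -2 + (-4 - I) = -6 - I)
M(c) = 3*(-2 + c)**2/5 (M(c) = 3*(c - 2)**2/5 = 3*(-2 + c)**2/5)
H = 1 (H = ((-6 - 1*2) + 3*(-2 - 3)**2/5)/(4 + 3) = ((-6 - 2) + (3/5)*(-5)**2)/7 = (-8 + (3/5)*25)*(1/7) = (-8 + 15)*(1/7) = 7*(1/7) = 1)
H**3 = 1**3 = 1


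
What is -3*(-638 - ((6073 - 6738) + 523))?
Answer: 1488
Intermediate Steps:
-3*(-638 - ((6073 - 6738) + 523)) = -3*(-638 - (-665 + 523)) = -3*(-638 - 1*(-142)) = -3*(-638 + 142) = -3*(-496) = 1488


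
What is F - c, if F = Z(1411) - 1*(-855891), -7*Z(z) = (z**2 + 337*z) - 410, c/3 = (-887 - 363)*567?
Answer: 18408969/7 ≈ 2.6299e+6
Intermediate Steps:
c = -2126250 (c = 3*((-887 - 363)*567) = 3*(-1250*567) = 3*(-708750) = -2126250)
Z(z) = 410/7 - 337*z/7 - z**2/7 (Z(z) = -((z**2 + 337*z) - 410)/7 = -(-410 + z**2 + 337*z)/7 = 410/7 - 337*z/7 - z**2/7)
F = 3525219/7 (F = (410/7 - 337/7*1411 - 1/7*1411**2) - 1*(-855891) = (410/7 - 475507/7 - 1/7*1990921) + 855891 = (410/7 - 475507/7 - 1990921/7) + 855891 = -2466018/7 + 855891 = 3525219/7 ≈ 5.0360e+5)
F - c = 3525219/7 - 1*(-2126250) = 3525219/7 + 2126250 = 18408969/7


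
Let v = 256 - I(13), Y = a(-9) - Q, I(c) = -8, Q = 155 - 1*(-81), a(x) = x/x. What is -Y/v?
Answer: 235/264 ≈ 0.89015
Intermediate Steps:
a(x) = 1
Q = 236 (Q = 155 + 81 = 236)
Y = -235 (Y = 1 - 1*236 = 1 - 236 = -235)
v = 264 (v = 256 - 1*(-8) = 256 + 8 = 264)
-Y/v = -(-235)/264 = -1*(-235/264) = 235/264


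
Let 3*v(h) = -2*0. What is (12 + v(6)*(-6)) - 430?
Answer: -418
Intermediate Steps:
v(h) = 0 (v(h) = (-2*0)/3 = (⅓)*0 = 0)
(12 + v(6)*(-6)) - 430 = (12 + 0*(-6)) - 430 = (12 + 0) - 430 = 12 - 430 = -418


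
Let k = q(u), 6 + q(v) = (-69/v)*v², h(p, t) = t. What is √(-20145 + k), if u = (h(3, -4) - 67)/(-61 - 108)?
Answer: I*√3410418/13 ≈ 142.06*I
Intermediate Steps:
u = 71/169 (u = (-4 - 67)/(-61 - 108) = -71/(-169) = -71*(-1/169) = 71/169 ≈ 0.42012)
q(v) = -6 - 69*v (q(v) = -6 + (-69/v)*v² = -6 - 69*v)
k = -5913/169 (k = -6 - 69*71/169 = -6 - 4899/169 = -5913/169 ≈ -34.988)
√(-20145 + k) = √(-20145 - 5913/169) = √(-3410418/169) = I*√3410418/13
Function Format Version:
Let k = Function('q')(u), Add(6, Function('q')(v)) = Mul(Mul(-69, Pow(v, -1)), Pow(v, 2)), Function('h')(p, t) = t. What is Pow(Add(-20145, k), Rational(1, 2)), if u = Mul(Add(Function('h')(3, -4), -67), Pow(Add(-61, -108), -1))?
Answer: Mul(Rational(1, 13), I, Pow(3410418, Rational(1, 2))) ≈ Mul(142.06, I)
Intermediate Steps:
u = Rational(71, 169) (u = Mul(Add(-4, -67), Pow(Add(-61, -108), -1)) = Mul(-71, Pow(-169, -1)) = Mul(-71, Rational(-1, 169)) = Rational(71, 169) ≈ 0.42012)
Function('q')(v) = Add(-6, Mul(-69, v)) (Function('q')(v) = Add(-6, Mul(Mul(-69, Pow(v, -1)), Pow(v, 2))) = Add(-6, Mul(-69, v)))
k = Rational(-5913, 169) (k = Add(-6, Mul(-69, Rational(71, 169))) = Add(-6, Rational(-4899, 169)) = Rational(-5913, 169) ≈ -34.988)
Pow(Add(-20145, k), Rational(1, 2)) = Pow(Add(-20145, Rational(-5913, 169)), Rational(1, 2)) = Pow(Rational(-3410418, 169), Rational(1, 2)) = Mul(Rational(1, 13), I, Pow(3410418, Rational(1, 2)))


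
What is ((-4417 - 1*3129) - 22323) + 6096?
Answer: -23773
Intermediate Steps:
((-4417 - 1*3129) - 22323) + 6096 = ((-4417 - 3129) - 22323) + 6096 = (-7546 - 22323) + 6096 = -29869 + 6096 = -23773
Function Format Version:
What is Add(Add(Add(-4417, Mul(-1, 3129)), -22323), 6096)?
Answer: -23773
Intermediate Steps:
Add(Add(Add(-4417, Mul(-1, 3129)), -22323), 6096) = Add(Add(Add(-4417, -3129), -22323), 6096) = Add(Add(-7546, -22323), 6096) = Add(-29869, 6096) = -23773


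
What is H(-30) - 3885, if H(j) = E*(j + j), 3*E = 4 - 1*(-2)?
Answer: -4005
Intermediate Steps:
E = 2 (E = (4 - 1*(-2))/3 = (4 + 2)/3 = (⅓)*6 = 2)
H(j) = 4*j (H(j) = 2*(j + j) = 2*(2*j) = 4*j)
H(-30) - 3885 = 4*(-30) - 3885 = -120 - 3885 = -4005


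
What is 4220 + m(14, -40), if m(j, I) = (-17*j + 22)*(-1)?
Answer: 4436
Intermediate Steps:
m(j, I) = -22 + 17*j (m(j, I) = (22 - 17*j)*(-1) = -22 + 17*j)
4220 + m(14, -40) = 4220 + (-22 + 17*14) = 4220 + (-22 + 238) = 4220 + 216 = 4436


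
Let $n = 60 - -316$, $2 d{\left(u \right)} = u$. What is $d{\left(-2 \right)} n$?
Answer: $-376$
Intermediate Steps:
$d{\left(u \right)} = \frac{u}{2}$
$n = 376$ ($n = 60 + 316 = 376$)
$d{\left(-2 \right)} n = \frac{1}{2} \left(-2\right) 376 = \left(-1\right) 376 = -376$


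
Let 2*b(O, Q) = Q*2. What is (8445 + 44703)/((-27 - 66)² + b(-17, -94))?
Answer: 53148/8555 ≈ 6.2125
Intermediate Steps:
b(O, Q) = Q (b(O, Q) = (Q*2)/2 = (2*Q)/2 = Q)
(8445 + 44703)/((-27 - 66)² + b(-17, -94)) = (8445 + 44703)/((-27 - 66)² - 94) = 53148/((-93)² - 94) = 53148/(8649 - 94) = 53148/8555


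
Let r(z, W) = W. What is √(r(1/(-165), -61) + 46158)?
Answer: √46097 ≈ 214.70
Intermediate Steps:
√(r(1/(-165), -61) + 46158) = √(-61 + 46158) = √46097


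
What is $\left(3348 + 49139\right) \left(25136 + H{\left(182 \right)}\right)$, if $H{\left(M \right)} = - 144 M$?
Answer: $-56266064$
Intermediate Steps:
$\left(3348 + 49139\right) \left(25136 + H{\left(182 \right)}\right) = \left(3348 + 49139\right) \left(25136 - 26208\right) = 52487 \left(25136 - 26208\right) = 52487 \left(-1072\right) = -56266064$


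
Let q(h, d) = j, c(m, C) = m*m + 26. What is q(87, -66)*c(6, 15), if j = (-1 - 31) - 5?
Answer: -2294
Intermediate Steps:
c(m, C) = 26 + m² (c(m, C) = m² + 26 = 26 + m²)
j = -37 (j = -32 - 5 = -37)
q(h, d) = -37
q(87, -66)*c(6, 15) = -37*(26 + 6²) = -37*(26 + 36) = -37*62 = -2294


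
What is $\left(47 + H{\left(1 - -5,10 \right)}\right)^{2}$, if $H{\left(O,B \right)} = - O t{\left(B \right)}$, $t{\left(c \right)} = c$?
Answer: $169$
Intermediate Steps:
$H{\left(O,B \right)} = - B O$ ($H{\left(O,B \right)} = - O B = - B O$)
$\left(47 + H{\left(1 - -5,10 \right)}\right)^{2} = \left(47 - 10 \left(1 - -5\right)\right)^{2} = \left(47 - 10 \left(1 + 5\right)\right)^{2} = \left(47 - 10 \cdot 6\right)^{2} = \left(47 - 60\right)^{2} = \left(-13\right)^{2} = 169$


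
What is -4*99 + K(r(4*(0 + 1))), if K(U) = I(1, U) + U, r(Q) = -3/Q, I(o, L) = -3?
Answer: -1599/4 ≈ -399.75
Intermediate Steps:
K(U) = -3 + U
-4*99 + K(r(4*(0 + 1))) = -4*99 + (-3 - 3*1/(4*(0 + 1))) = -396 + (-3 - 3/(4*1)) = -396 + (-3 - 3/4) = -396 + (-3 - 3*¼) = -396 + (-3 - ¾) = -396 - 15/4 = -1599/4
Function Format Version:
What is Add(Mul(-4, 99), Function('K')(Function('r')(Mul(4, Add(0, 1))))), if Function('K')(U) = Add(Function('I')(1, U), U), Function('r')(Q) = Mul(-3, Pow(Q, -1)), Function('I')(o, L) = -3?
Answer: Rational(-1599, 4) ≈ -399.75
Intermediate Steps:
Function('K')(U) = Add(-3, U)
Add(Mul(-4, 99), Function('K')(Function('r')(Mul(4, Add(0, 1))))) = Add(Mul(-4, 99), Add(-3, Mul(-3, Pow(Mul(4, Add(0, 1)), -1)))) = Add(-396, Add(-3, Mul(-3, Pow(Mul(4, 1), -1)))) = Add(-396, Add(-3, Mul(-3, Pow(4, -1)))) = Add(-396, Add(-3, Mul(-3, Rational(1, 4)))) = Add(-396, Add(-3, Rational(-3, 4))) = Add(-396, Rational(-15, 4)) = Rational(-1599, 4)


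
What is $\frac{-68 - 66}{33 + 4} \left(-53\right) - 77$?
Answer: $\frac{4253}{37} \approx 114.95$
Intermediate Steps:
$\frac{-68 - 66}{33 + 4} \left(-53\right) - 77 = - \frac{134}{37} \left(-53\right) - 77 = \left(-134\right) \frac{1}{37} \left(-53\right) - 77 = \left(- \frac{134}{37}\right) \left(-53\right) - 77 = \frac{7102}{37} - 77 = \frac{4253}{37}$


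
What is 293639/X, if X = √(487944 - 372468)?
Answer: 293639*√28869/57738 ≈ 864.11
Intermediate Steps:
X = 2*√28869 (X = √115476 = 2*√28869 ≈ 339.82)
293639/X = 293639/((2*√28869)) = 293639*(√28869/57738) = 293639*√28869/57738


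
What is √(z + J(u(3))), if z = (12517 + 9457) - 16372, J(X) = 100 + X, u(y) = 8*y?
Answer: √5726 ≈ 75.670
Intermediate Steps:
z = 5602 (z = 21974 - 16372 = 5602)
√(z + J(u(3))) = √(5602 + (100 + 8*3)) = √(5602 + (100 + 24)) = √(5602 + 124) = √5726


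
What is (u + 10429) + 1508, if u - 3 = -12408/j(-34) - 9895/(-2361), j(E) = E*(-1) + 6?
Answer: 137339264/11805 ≈ 11634.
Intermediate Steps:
j(E) = 6 - E (j(E) = -E + 6 = 6 - E)
u = -3577021/11805 (u = 3 + (-12408/(6 - 1*(-34)) - 9895/(-2361)) = 3 + (-12408/(6 + 34) - 9895*(-1/2361)) = 3 + (-12408/40 + 9895/2361) = 3 + (-12408*1/40 + 9895/2361) = 3 + (-1551/5 + 9895/2361) = 3 - 3612436/11805 = -3577021/11805 ≈ -303.01)
(u + 10429) + 1508 = (-3577021/11805 + 10429) + 1508 = 119537324/11805 + 1508 = 137339264/11805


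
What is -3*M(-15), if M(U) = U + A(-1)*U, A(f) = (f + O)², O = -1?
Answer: 225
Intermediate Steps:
A(f) = (-1 + f)² (A(f) = (f - 1)² = (-1 + f)²)
M(U) = 5*U (M(U) = U + (-1 - 1)²*U = U + (-2)²*U = U + 4*U = 5*U)
-3*M(-15) = -15*(-15) = -3*(-75) = 225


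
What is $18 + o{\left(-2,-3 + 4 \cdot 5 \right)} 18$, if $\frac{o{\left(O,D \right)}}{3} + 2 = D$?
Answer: $828$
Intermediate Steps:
$o{\left(O,D \right)} = -6 + 3 D$
$18 + o{\left(-2,-3 + 4 \cdot 5 \right)} 18 = 18 + \left(-6 + 3 \left(-3 + 4 \cdot 5\right)\right) 18 = 18 + \left(-6 + 3 \left(-3 + 20\right)\right) 18 = 18 + \left(-6 + 3 \cdot 17\right) 18 = 18 + \left(-6 + 51\right) 18 = 18 + 45 \cdot 18 = 18 + 810 = 828$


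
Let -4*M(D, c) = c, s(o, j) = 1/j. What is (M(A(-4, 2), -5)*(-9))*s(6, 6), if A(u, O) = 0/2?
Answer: -15/8 ≈ -1.8750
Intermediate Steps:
A(u, O) = 0 (A(u, O) = 0*(½) = 0)
M(D, c) = -c/4
(M(A(-4, 2), -5)*(-9))*s(6, 6) = (-¼*(-5)*(-9))/6 = ((5/4)*(-9))*(⅙) = -45/4*⅙ = -15/8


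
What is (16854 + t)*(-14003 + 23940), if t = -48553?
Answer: -314992963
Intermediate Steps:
(16854 + t)*(-14003 + 23940) = (16854 - 48553)*(-14003 + 23940) = -31699*9937 = -314992963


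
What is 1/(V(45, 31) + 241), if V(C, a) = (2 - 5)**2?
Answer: 1/250 ≈ 0.0040000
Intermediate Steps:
V(C, a) = 9 (V(C, a) = (-3)**2 = 9)
1/(V(45, 31) + 241) = 1/(9 + 241) = 1/250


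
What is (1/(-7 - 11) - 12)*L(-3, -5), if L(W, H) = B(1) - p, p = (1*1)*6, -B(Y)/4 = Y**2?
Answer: 1085/9 ≈ 120.56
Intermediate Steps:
B(Y) = -4*Y**2
p = 6 (p = 1*6 = 6)
L(W, H) = -10 (L(W, H) = -4*1**2 - 1*6 = -4*1 - 6 = -4 - 6 = -10)
(1/(-7 - 11) - 12)*L(-3, -5) = (1/(-7 - 11) - 12)*(-10) = (1/(-18) - 12)*(-10) = (-1/18 - 12)*(-10) = -217/18*(-10) = 1085/9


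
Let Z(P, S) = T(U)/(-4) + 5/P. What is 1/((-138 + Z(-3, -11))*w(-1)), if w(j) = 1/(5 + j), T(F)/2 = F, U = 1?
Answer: -24/841 ≈ -0.028537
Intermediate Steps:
T(F) = 2*F
Z(P, S) = -½ + 5/P (Z(P, S) = (2*1)/(-4) + 5/P = 2*(-¼) + 5/P = -½ + 5/P)
1/((-138 + Z(-3, -11))*w(-1)) = 1/((-138 + (½)*(10 - 1*(-3))/(-3))/(5 - 1)) = 1/((-138 + (½)*(-⅓)*(10 + 3))/4) = 1/((-138 + (½)*(-⅓)*13)*(¼)) = 1/((-138 - 13/6)*(¼)) = 1/(-841/6*¼) = 1/(-841/24) = -24/841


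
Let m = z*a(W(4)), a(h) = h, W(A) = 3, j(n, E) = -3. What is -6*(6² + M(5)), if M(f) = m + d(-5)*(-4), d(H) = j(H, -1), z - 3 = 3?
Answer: -396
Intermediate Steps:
z = 6 (z = 3 + 3 = 6)
d(H) = -3
m = 18 (m = 6*3 = 18)
M(f) = 30 (M(f) = 18 - 3*(-4) = 18 + 12 = 30)
-6*(6² + M(5)) = -6*(6² + 30) = -6*(36 + 30) = -6*66 = -396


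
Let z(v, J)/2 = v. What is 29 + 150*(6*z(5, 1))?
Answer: 9029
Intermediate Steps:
z(v, J) = 2*v
29 + 150*(6*z(5, 1)) = 29 + 150*(6*(2*5)) = 29 + 150*(6*10) = 29 + 150*60 = 29 + 9000 = 9029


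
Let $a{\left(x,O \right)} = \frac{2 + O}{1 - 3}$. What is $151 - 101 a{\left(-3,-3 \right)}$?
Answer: $\frac{201}{2} \approx 100.5$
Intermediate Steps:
$a{\left(x,O \right)} = -1 - \frac{O}{2}$ ($a{\left(x,O \right)} = \frac{2 + O}{-2} = \left(2 + O\right) \left(- \frac{1}{2}\right) = -1 - \frac{O}{2}$)
$151 - 101 a{\left(-3,-3 \right)} = 151 - 101 \left(-1 - - \frac{3}{2}\right) = 151 - 101 \left(-1 + \frac{3}{2}\right) = 151 - \frac{101}{2} = \frac{201}{2}$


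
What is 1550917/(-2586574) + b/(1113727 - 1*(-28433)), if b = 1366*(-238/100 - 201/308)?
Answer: -3430562358441371/5686991617692000 ≈ -0.60323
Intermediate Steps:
b = -15948733/3850 (b = 1366*(-238*1/100 - 201*1/308) = 1366*(-119/50 - 201/308) = 1366*(-23351/7700) = -15948733/3850 ≈ -4142.5)
1550917/(-2586574) + b/(1113727 - 1*(-28433)) = 1550917/(-2586574) - 15948733/(3850*(1113727 - 1*(-28433))) = 1550917*(-1/2586574) - 15948733/(3850*(1113727 + 28433)) = -1550917/2586574 - 15948733/3850/1142160 = -1550917/2586574 - 15948733/3850*1/1142160 = -1550917/2586574 - 15948733/4397316000 = -3430562358441371/5686991617692000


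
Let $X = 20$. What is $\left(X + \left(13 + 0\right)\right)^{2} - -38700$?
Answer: $39789$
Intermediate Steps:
$\left(X + \left(13 + 0\right)\right)^{2} - -38700 = \left(20 + \left(13 + 0\right)\right)^{2} - -38700 = \left(20 + 13\right)^{2} + 38700 = 33^{2} + 38700 = 1089 + 38700 = 39789$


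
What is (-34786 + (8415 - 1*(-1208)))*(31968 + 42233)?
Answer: -1867119763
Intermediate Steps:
(-34786 + (8415 - 1*(-1208)))*(31968 + 42233) = (-34786 + (8415 + 1208))*74201 = (-34786 + 9623)*74201 = -25163*74201 = -1867119763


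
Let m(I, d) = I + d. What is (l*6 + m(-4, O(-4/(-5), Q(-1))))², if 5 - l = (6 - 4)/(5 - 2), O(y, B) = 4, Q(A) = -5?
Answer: 676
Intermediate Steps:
l = 13/3 (l = 5 - (6 - 4)/(5 - 2) = 5 - 2/3 = 5 - 1*⅔ = 5 - ⅔ = 13/3 ≈ 4.3333)
(l*6 + m(-4, O(-4/(-5), Q(-1))))² = ((13/3)*6 + (-4 + 4))² = (26 + 0)² = 26² = 676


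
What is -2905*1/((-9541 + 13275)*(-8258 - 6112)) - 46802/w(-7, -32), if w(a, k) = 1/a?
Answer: 3515794883405/10731516 ≈ 3.2761e+5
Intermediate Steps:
-2905*1/((-9541 + 13275)*(-8258 - 6112)) - 46802/w(-7, -32) = -2905*1/((-9541 + 13275)*(-8258 - 6112)) - 46802/(1/(-7)) = -2905/(3734*(-14370)) - 46802/(-1/7) = -2905/(-53657580) - 46802*(-7) = -2905*(-1/53657580) + 327614 = 581/10731516 + 327614 = 3515794883405/10731516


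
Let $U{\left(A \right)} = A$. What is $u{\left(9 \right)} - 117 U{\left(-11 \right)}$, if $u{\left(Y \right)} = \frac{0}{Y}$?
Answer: $1287$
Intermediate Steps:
$u{\left(Y \right)} = 0$
$u{\left(9 \right)} - 117 U{\left(-11 \right)} = 0 - -1287 = 0 + 1287 = 1287$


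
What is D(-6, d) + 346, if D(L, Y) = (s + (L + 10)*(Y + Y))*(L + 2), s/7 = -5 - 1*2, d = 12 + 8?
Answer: -98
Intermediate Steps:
d = 20
s = -49 (s = 7*(-5 - 1*2) = 7*(-5 - 2) = 7*(-7) = -49)
D(L, Y) = (-49 + 2*Y*(10 + L))*(2 + L) (D(L, Y) = (-49 + (L + 10)*(Y + Y))*(L + 2) = (-49 + (10 + L)*(2*Y))*(2 + L) = (-49 + 2*Y*(10 + L))*(2 + L))
D(-6, d) + 346 = (-98 - 49*(-6) + 40*20 + 2*20*(-6)**2 + 24*(-6)*20) + 346 = (-98 + 294 + 800 + 2*20*36 - 2880) + 346 = (-98 + 294 + 800 + 1440 - 2880) + 346 = -444 + 346 = -98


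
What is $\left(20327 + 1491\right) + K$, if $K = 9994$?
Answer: $31812$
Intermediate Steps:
$\left(20327 + 1491\right) + K = \left(20327 + 1491\right) + 9994 = 21818 + 9994 = 31812$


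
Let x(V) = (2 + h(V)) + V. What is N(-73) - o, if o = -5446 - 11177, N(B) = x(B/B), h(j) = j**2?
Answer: 16627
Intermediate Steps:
x(V) = 2 + V + V**2 (x(V) = (2 + V**2) + V = 2 + V + V**2)
N(B) = 4 (N(B) = 2 + B/B + (B/B)**2 = 2 + 1 + 1**2 = 2 + 1 + 1 = 4)
o = -16623
N(-73) - o = 4 - 1*(-16623) = 4 + 16623 = 16627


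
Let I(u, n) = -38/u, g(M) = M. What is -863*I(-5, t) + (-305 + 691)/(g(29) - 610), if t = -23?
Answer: -19055244/2905 ≈ -6559.5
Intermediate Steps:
-863*I(-5, t) + (-305 + 691)/(g(29) - 610) = -(-32794)/(-5) + (-305 + 691)/(29 - 610) = -(-32794)*(-1)/5 + 386/(-581) = -863*38/5 + 386*(-1/581) = -32794/5 - 386/581 = -19055244/2905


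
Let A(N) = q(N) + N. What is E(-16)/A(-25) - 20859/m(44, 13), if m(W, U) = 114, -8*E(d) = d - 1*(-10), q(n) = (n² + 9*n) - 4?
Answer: -5159069/28196 ≈ -182.97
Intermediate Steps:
q(n) = -4 + n² + 9*n
E(d) = -5/4 - d/8 (E(d) = -(d - 1*(-10))/8 = -(d + 10)/8 = -(10 + d)/8 = -5/4 - d/8)
A(N) = -4 + N² + 10*N (A(N) = (-4 + N² + 9*N) + N = -4 + N² + 10*N)
E(-16)/A(-25) - 20859/m(44, 13) = (-5/4 - ⅛*(-16))/(-4 + (-25)² + 10*(-25)) - 20859/114 = (-5/4 + 2)/(-4 + 625 - 250) - 20859*1/114 = (¾)/371 - 6953/38 = (¾)*(1/371) - 6953/38 = 3/1484 - 6953/38 = -5159069/28196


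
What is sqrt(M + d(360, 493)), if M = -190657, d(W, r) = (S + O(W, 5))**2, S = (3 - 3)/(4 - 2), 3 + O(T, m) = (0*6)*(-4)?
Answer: 2*I*sqrt(47662) ≈ 436.63*I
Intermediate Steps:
O(T, m) = -3 (O(T, m) = -3 + (0*6)*(-4) = -3 + 0*(-4) = -3 + 0 = -3)
S = 0 (S = 0/2 = 0*(1/2) = 0)
d(W, r) = 9 (d(W, r) = (0 - 3)**2 = (-3)**2 = 9)
sqrt(M + d(360, 493)) = sqrt(-190657 + 9) = sqrt(-190648) = 2*I*sqrt(47662)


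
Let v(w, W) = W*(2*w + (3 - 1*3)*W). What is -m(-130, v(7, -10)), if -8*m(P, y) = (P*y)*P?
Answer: -295750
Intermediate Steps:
v(w, W) = 2*W*w (v(w, W) = W*(2*w + (3 - 3)*W) = W*(2*w + 0*W) = W*(2*w + 0) = W*(2*w) = 2*W*w)
m(P, y) = -y*P²/8 (m(P, y) = -P*y*P/8 = -y*P²/8)
-m(-130, v(7, -10)) = -(-1)*2*(-10)*7*(-130)²/8 = -(-1)*(-140)*16900/8 = -1*295750 = -295750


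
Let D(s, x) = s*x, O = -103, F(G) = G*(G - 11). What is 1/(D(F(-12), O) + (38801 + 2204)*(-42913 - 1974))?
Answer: -1/1840619863 ≈ -5.4330e-10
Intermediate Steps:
F(G) = G*(-11 + G)
1/(D(F(-12), O) + (38801 + 2204)*(-42913 - 1974)) = 1/(-12*(-11 - 12)*(-103) + (38801 + 2204)*(-42913 - 1974)) = 1/(-12*(-23)*(-103) + 41005*(-44887)) = 1/(276*(-103) - 1840591435) = 1/(-28428 - 1840591435) = 1/(-1840619863) = -1/1840619863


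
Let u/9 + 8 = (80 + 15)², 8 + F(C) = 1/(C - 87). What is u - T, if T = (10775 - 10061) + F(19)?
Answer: 5470397/68 ≈ 80447.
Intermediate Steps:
F(C) = -8 + 1/(-87 + C) (F(C) = -8 + 1/(C - 87) = -8 + 1/(-87 + C))
T = 48007/68 (T = (10775 - 10061) + (697 - 8*19)/(-87 + 19) = 714 + (697 - 152)/(-68) = 714 - 1/68*545 = 714 - 545/68 = 48007/68 ≈ 705.99)
u = 81153 (u = -72 + 9*(80 + 15)² = -72 + 9*95² = -72 + 9*9025 = -72 + 81225 = 81153)
u - T = 81153 - 1*48007/68 = 81153 - 48007/68 = 5470397/68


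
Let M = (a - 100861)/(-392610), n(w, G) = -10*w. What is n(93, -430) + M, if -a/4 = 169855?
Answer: -364347019/392610 ≈ -928.01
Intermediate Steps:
a = -679420 (a = -4*169855 = -679420)
M = 780281/392610 (M = (-679420 - 100861)/(-392610) = -780281*(-1/392610) = 780281/392610 ≈ 1.9874)
n(93, -430) + M = -10*93 + 780281/392610 = -930 + 780281/392610 = -364347019/392610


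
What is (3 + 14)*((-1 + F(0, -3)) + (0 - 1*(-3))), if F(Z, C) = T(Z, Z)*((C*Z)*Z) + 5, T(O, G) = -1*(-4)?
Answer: 119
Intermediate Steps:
T(O, G) = 4
F(Z, C) = 5 + 4*C*Z² (F(Z, C) = 4*((C*Z)*Z) + 5 = 4*(C*Z²) + 5 = 4*C*Z² + 5 = 5 + 4*C*Z²)
(3 + 14)*((-1 + F(0, -3)) + (0 - 1*(-3))) = (3 + 14)*((-1 + (5 + 4*(-3)*0²)) + (0 - 1*(-3))) = 17*((-1 + (5 + 4*(-3)*0)) + (0 + 3)) = 17*((-1 + (5 + 0)) + 3) = 17*((-1 + 5) + 3) = 17*(4 + 3) = 17*7 = 119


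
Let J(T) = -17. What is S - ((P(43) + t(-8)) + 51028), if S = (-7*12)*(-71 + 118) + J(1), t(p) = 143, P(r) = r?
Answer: -55179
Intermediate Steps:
S = -3965 (S = (-7*12)*(-71 + 118) - 17 = -84*47 - 17 = -3948 - 17 = -3965)
S - ((P(43) + t(-8)) + 51028) = -3965 - ((43 + 143) + 51028) = -3965 - (186 + 51028) = -3965 - 1*51214 = -3965 - 51214 = -55179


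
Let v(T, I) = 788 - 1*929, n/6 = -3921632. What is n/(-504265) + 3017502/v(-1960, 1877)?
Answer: -506100981786/23700455 ≈ -21354.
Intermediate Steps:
n = -23529792 (n = 6*(-3921632) = -23529792)
v(T, I) = -141 (v(T, I) = 788 - 929 = -141)
n/(-504265) + 3017502/v(-1960, 1877) = -23529792/(-504265) + 3017502/(-141) = -23529792*(-1/504265) + 3017502*(-1/141) = 23529792/504265 - 1005834/47 = -506100981786/23700455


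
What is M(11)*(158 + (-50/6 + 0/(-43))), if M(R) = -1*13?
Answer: -5837/3 ≈ -1945.7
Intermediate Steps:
M(R) = -13
M(11)*(158 + (-50/6 + 0/(-43))) = -13*(158 + (-50/6 + 0/(-43))) = -13*(158 + (-50*⅙ + 0*(-1/43))) = -13*(158 + (-25/3 + 0)) = -13*(158 - 25/3) = -13*449/3 = -5837/3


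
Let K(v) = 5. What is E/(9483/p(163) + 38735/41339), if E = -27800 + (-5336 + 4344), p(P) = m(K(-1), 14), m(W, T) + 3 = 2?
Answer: 595116244/195989501 ≈ 3.0365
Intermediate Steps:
m(W, T) = -1 (m(W, T) = -3 + 2 = -1)
p(P) = -1
E = -28792 (E = -27800 - 992 = -28792)
E/(9483/p(163) + 38735/41339) = -28792/(9483/(-1) + 38735/41339) = -28792/(9483*(-1) + 38735*(1/41339)) = -28792/(-9483 + 38735/41339) = -28792/(-391979002/41339) = -28792*(-41339/391979002) = 595116244/195989501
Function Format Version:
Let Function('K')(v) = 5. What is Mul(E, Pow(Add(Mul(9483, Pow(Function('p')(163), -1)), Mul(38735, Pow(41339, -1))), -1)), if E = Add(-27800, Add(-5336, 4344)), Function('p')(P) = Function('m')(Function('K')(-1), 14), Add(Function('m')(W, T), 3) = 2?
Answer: Rational(595116244, 195989501) ≈ 3.0365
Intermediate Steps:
Function('m')(W, T) = -1 (Function('m')(W, T) = Add(-3, 2) = -1)
Function('p')(P) = -1
E = -28792 (E = Add(-27800, -992) = -28792)
Mul(E, Pow(Add(Mul(9483, Pow(Function('p')(163), -1)), Mul(38735, Pow(41339, -1))), -1)) = Mul(-28792, Pow(Add(Mul(9483, Pow(-1, -1)), Mul(38735, Pow(41339, -1))), -1)) = Mul(-28792, Pow(Add(Mul(9483, -1), Mul(38735, Rational(1, 41339))), -1)) = Mul(-28792, Pow(Add(-9483, Rational(38735, 41339)), -1)) = Mul(-28792, Pow(Rational(-391979002, 41339), -1)) = Mul(-28792, Rational(-41339, 391979002)) = Rational(595116244, 195989501)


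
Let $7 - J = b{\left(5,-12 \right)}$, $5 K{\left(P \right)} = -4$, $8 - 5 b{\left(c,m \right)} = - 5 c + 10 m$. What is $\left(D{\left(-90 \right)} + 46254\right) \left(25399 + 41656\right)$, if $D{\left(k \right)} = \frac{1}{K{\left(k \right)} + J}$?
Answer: $\frac{378390225065}{122} \approx 3.1016 \cdot 10^{9}$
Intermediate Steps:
$b{\left(c,m \right)} = \frac{8}{5} + c - 2 m$ ($b{\left(c,m \right)} = \frac{8}{5} - \frac{- 5 c + 10 m}{5} = \frac{8}{5} + \left(c - 2 m\right) = \frac{8}{5} + c - 2 m$)
$K{\left(P \right)} = - \frac{4}{5}$ ($K{\left(P \right)} = \frac{1}{5} \left(-4\right) = - \frac{4}{5}$)
$J = - \frac{118}{5}$ ($J = 7 - \left(\frac{8}{5} + 5 - -24\right) = 7 - \left(\frac{8}{5} + 5 + 24\right) = 7 - \frac{153}{5} = - \frac{118}{5} \approx -23.6$)
$D{\left(k \right)} = - \frac{5}{122}$ ($D{\left(k \right)} = \frac{1}{- \frac{4}{5} - \frac{118}{5}} = \frac{1}{- \frac{122}{5}} = - \frac{5}{122}$)
$\left(D{\left(-90 \right)} + 46254\right) \left(25399 + 41656\right) = \left(- \frac{5}{122} + 46254\right) \left(25399 + 41656\right) = \frac{5642983}{122} \cdot 67055 = \frac{378390225065}{122}$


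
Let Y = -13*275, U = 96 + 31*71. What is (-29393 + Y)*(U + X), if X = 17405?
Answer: -649535536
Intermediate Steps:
U = 2297 (U = 96 + 2201 = 2297)
Y = -3575
(-29393 + Y)*(U + X) = (-29393 - 3575)*(2297 + 17405) = -32968*19702 = -649535536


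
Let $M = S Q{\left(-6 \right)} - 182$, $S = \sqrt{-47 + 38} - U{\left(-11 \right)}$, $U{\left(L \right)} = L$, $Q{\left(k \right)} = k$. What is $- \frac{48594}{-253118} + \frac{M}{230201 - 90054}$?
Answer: $\frac{3373765027}{17736864173} - \frac{18 i}{140147} \approx 0.19021 - 0.00012844 i$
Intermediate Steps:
$S = 11 + 3 i$ ($S = \sqrt{-47 + 38} - -11 = \sqrt{-9} + 11 = 3 i + 11 = 11 + 3 i \approx 11.0 + 3.0 i$)
$M = -248 - 18 i$ ($M = \left(11 + 3 i\right) \left(-6\right) - 182 = \left(-66 - 18 i\right) - 182 = -248 - 18 i \approx -248.0 - 18.0 i$)
$- \frac{48594}{-253118} + \frac{M}{230201 - 90054} = - \frac{48594}{-253118} + \frac{-248 - 18 i}{230201 - 90054} = \left(-48594\right) \left(- \frac{1}{253118}\right) + \frac{-248 - 18 i}{140147} = \frac{24297}{126559} + \left(-248 - 18 i\right) \frac{1}{140147} = \frac{24297}{126559} - \left(\frac{248}{140147} + \frac{18 i}{140147}\right) = \frac{3373765027}{17736864173} - \frac{18 i}{140147}$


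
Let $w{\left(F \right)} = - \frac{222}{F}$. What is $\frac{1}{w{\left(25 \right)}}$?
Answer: $- \frac{25}{222} \approx -0.11261$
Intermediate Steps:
$\frac{1}{w{\left(25 \right)}} = \frac{1}{\left(-222\right) \frac{1}{25}} = \frac{1}{- \frac{222}{25}} = - \frac{25}{222}$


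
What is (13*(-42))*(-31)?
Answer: 16926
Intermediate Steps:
(13*(-42))*(-31) = -546*(-31) = 16926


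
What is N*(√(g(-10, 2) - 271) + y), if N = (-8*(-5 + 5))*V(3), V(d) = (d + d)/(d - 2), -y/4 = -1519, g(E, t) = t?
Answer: 0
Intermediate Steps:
y = 6076 (y = -4*(-1519) = 6076)
V(d) = 2*d/(-2 + d) (V(d) = (2*d)/(-2 + d) = 2*d/(-2 + d))
N = 0 (N = (-8*(-5 + 5))*(2*3/(-2 + 3)) = (-8*0)*(2*3/1) = 0*(2*3*1) = 0*6 = 0)
N*(√(g(-10, 2) - 271) + y) = 0*(√(2 - 271) + 6076) = 0*(√(-269) + 6076) = 0*(I*√269 + 6076) = 0*(6076 + I*√269) = 0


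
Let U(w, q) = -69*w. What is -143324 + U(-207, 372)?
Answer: -129041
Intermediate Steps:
-143324 + U(-207, 372) = -143324 - 69*(-207) = -143324 + 14283 = -129041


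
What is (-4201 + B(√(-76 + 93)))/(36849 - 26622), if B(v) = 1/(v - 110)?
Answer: -50760793/123572841 - √17/123572841 ≈ -0.41078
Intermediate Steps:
B(v) = 1/(-110 + v)
(-4201 + B(√(-76 + 93)))/(36849 - 26622) = (-4201 + 1/(-110 + √(-76 + 93)))/(36849 - 26622) = (-4201 + 1/(-110 + √17))/10227 = (-4201 + 1/(-110 + √17))*(1/10227) = -4201/10227 + 1/(10227*(-110 + √17))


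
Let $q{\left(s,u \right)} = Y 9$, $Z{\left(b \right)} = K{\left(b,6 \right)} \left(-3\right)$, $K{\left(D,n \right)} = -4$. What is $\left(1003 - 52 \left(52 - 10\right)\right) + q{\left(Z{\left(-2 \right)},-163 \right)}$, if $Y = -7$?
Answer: $-1244$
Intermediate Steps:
$Z{\left(b \right)} = 12$ ($Z{\left(b \right)} = \left(-4\right) \left(-3\right) = 12$)
$q{\left(s,u \right)} = -63$ ($q{\left(s,u \right)} = \left(-7\right) 9 = -63$)
$\left(1003 - 52 \left(52 - 10\right)\right) + q{\left(Z{\left(-2 \right)},-163 \right)} = \left(1003 - 52 \left(52 - 10\right)\right) - 63 = \left(1003 - 2184\right) - 63 = -1181 - 63 = -1244$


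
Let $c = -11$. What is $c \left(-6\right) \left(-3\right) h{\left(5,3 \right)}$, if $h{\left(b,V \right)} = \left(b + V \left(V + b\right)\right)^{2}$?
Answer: $-166518$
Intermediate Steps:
$c \left(-6\right) \left(-3\right) h{\left(5,3 \right)} = - 11 \left(-6\right) \left(-3\right) \left(5 + 3^{2} + 3 \cdot 5\right)^{2} = - 11 \cdot 18 \left(5 + 9 + 15\right)^{2} = - 11 \cdot 18 \cdot 29^{2} = - 11 \cdot 18 \cdot 841 = \left(-11\right) 15138 = -166518$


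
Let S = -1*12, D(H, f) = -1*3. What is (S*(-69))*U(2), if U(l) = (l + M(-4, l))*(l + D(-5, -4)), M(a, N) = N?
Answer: -3312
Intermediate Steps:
D(H, f) = -3
U(l) = 2*l*(-3 + l) (U(l) = (l + l)*(l - 3) = (2*l)*(-3 + l) = 2*l*(-3 + l))
S = -12
(S*(-69))*U(2) = (-12*(-69))*(2*2*(-3 + 2)) = 828*(2*2*(-1)) = 828*(-4) = -3312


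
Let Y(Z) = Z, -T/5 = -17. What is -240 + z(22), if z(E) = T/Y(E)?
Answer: -5195/22 ≈ -236.14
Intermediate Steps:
T = 85 (T = -5*(-17) = 85)
z(E) = 85/E
-240 + z(22) = -240 + 85/22 = -5195/22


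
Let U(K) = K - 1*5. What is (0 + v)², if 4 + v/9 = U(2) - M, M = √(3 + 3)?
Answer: 4455 + 1134*√6 ≈ 7232.7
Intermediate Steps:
M = √6 ≈ 2.4495
U(K) = -5 + K (U(K) = K - 5 = -5 + K)
v = -63 - 9*√6 (v = -36 + 9*((-5 + 2) - √6) = -36 + 9*(-3 - √6) = -36 + (-27 - 9*√6) = -63 - 9*√6 ≈ -85.045)
(0 + v)² = (0 + (-63 - 9*√6))² = (-63 - 9*√6)²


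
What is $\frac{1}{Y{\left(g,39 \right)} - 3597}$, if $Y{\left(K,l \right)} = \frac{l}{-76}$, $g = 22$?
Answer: $- \frac{76}{273411} \approx -0.00027797$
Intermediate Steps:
$Y{\left(K,l \right)} = - \frac{l}{76}$ ($Y{\left(K,l \right)} = l \left(- \frac{1}{76}\right) = - \frac{l}{76}$)
$\frac{1}{Y{\left(g,39 \right)} - 3597} = \frac{1}{\left(- \frac{1}{76}\right) 39 - 3597} = \frac{1}{- \frac{39}{76} - 3597} = \frac{1}{- \frac{273411}{76}} = - \frac{76}{273411}$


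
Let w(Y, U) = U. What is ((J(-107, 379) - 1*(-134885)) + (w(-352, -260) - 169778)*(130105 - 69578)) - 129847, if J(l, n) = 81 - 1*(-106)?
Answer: -10291884801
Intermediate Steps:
J(l, n) = 187 (J(l, n) = 81 + 106 = 187)
((J(-107, 379) - 1*(-134885)) + (w(-352, -260) - 169778)*(130105 - 69578)) - 129847 = ((187 - 1*(-134885)) + (-260 - 169778)*(130105 - 69578)) - 129847 = ((187 + 134885) - 170038*60527) - 129847 = (135072 - 10291890026) - 129847 = -10291754954 - 129847 = -10291884801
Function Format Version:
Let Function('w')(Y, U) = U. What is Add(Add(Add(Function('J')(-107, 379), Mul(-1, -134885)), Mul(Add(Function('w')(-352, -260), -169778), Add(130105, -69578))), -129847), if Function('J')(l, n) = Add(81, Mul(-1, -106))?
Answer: -10291884801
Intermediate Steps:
Function('J')(l, n) = 187 (Function('J')(l, n) = Add(81, 106) = 187)
Add(Add(Add(Function('J')(-107, 379), Mul(-1, -134885)), Mul(Add(Function('w')(-352, -260), -169778), Add(130105, -69578))), -129847) = Add(Add(Add(187, Mul(-1, -134885)), Mul(Add(-260, -169778), Add(130105, -69578))), -129847) = Add(Add(Add(187, 134885), Mul(-170038, 60527)), -129847) = Add(Add(135072, -10291890026), -129847) = Add(-10291754954, -129847) = -10291884801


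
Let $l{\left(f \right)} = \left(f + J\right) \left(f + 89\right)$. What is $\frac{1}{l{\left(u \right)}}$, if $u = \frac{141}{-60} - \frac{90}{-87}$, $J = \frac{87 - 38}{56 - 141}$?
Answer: $- \frac{1143760}{189747467} \approx -0.0060278$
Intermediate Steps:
$J = - \frac{49}{85}$ ($J = \frac{49}{-85} = 49 \left(- \frac{1}{85}\right) = - \frac{49}{85} \approx -0.57647$)
$u = - \frac{763}{580}$ ($u = 141 \left(- \frac{1}{60}\right) - - \frac{30}{29} = - \frac{47}{20} + \frac{30}{29} = - \frac{763}{580} \approx -1.3155$)
$l{\left(f \right)} = \left(89 + f\right) \left(- \frac{49}{85} + f\right)$ ($l{\left(f \right)} = \left(f - \frac{49}{85}\right) \left(f + 89\right) = \left(- \frac{49}{85} + f\right) \left(89 + f\right) = \left(89 + f\right) \left(- \frac{49}{85} + f\right)$)
$\frac{1}{l{\left(u \right)}} = \frac{1}{- \frac{4361}{85} + \left(- \frac{763}{580}\right)^{2} + \frac{7516}{85} \left(- \frac{763}{580}\right)} = \frac{1}{- \frac{4361}{85} + \frac{582169}{336400} - \frac{1433677}{12325}} = \frac{1}{- \frac{189747467}{1143760}} = - \frac{1143760}{189747467}$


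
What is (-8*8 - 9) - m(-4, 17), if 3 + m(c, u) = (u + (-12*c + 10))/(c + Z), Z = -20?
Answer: -535/8 ≈ -66.875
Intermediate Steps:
m(c, u) = -3 + (10 + u - 12*c)/(-20 + c) (m(c, u) = -3 + (u + (-12*c + 10))/(c - 20) = -3 + (u + (10 - 12*c))/(-20 + c) = -3 + (10 + u - 12*c)/(-20 + c))
(-8*8 - 9) - m(-4, 17) = (-8*8 - 9) - (70 + 17 - 15*(-4))/(-20 - 4) = (-64 - 9) - (70 + 17 + 60)/(-24) = -73 - (-1)*147/24 = -73 - 1*(-49/8) = -73 + 49/8 = -535/8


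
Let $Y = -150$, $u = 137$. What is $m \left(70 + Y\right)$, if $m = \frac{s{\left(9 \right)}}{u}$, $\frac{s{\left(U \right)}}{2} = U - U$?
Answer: $0$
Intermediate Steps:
$s{\left(U \right)} = 0$ ($s{\left(U \right)} = 2 \left(U - U\right) = 2 \cdot 0 = 0$)
$m = 0$ ($m = \frac{0}{137} = 0 \cdot \frac{1}{137} = 0$)
$m \left(70 + Y\right) = 0 \left(70 - 150\right) = 0 \left(-80\right) = 0$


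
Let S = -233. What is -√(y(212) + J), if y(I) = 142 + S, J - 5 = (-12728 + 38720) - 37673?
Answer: -41*I*√7 ≈ -108.48*I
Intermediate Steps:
J = -11676 (J = 5 + ((-12728 + 38720) - 37673) = 5 + (25992 - 37673) = 5 - 11681 = -11676)
y(I) = -91 (y(I) = 142 - 233 = -91)
-√(y(212) + J) = -√(-91 - 11676) = -√(-11767) = -41*I*√7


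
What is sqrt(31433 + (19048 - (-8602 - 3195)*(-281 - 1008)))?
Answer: 2*I*sqrt(3788963) ≈ 3893.1*I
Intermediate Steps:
sqrt(31433 + (19048 - (-8602 - 3195)*(-281 - 1008))) = sqrt(31433 + (19048 - (-11797)*(-1289))) = sqrt(31433 + (19048 - 1*15206333)) = sqrt(31433 + (19048 - 15206333)) = sqrt(31433 - 15187285) = sqrt(-15155852) = 2*I*sqrt(3788963)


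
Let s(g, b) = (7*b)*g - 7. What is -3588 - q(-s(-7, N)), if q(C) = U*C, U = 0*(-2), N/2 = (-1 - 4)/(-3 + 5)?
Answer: -3588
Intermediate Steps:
N = -5 (N = 2*((-1 - 4)/(-3 + 5)) = 2*(-5/2) = -5)
s(g, b) = -7 + 7*b*g (s(g, b) = 7*b*g - 7 = -7 + 7*b*g)
U = 0
q(C) = 0 (q(C) = 0*C = 0)
-3588 - q(-s(-7, N)) = -3588 - 1*0 = -3588 + 0 = -3588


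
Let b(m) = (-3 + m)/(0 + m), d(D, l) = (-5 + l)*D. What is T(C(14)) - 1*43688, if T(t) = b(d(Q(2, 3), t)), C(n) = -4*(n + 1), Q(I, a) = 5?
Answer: -14198272/325 ≈ -43687.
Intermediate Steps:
d(D, l) = D*(-5 + l)
C(n) = -4 - 4*n (C(n) = -4*(1 + n) = -4 - 4*n)
b(m) = (-3 + m)/m
T(t) = (-28 + 5*t)/(-25 + 5*t) (T(t) = (-3 + 5*(-5 + t))/((5*(-5 + t))) = (-3 + (-25 + 5*t))/(-25 + 5*t) = (-28 + 5*t)/(-25 + 5*t))
T(C(14)) - 1*43688 = (-28/5 + (-4 - 4*14))/(-5 + (-4 - 4*14)) - 1*43688 = (-28/5 + (-4 - 56))/(-5 + (-4 - 56)) - 43688 = (-28/5 - 60)/(-5 - 60) - 43688 = -328/5/(-65) - 43688 = -1/65*(-328/5) - 43688 = 328/325 - 43688 = -14198272/325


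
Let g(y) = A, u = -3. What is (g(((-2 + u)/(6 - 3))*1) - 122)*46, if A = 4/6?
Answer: -16744/3 ≈ -5581.3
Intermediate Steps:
A = ⅔ (A = 4*(⅙) = ⅔ ≈ 0.66667)
g(y) = ⅔
(g(((-2 + u)/(6 - 3))*1) - 122)*46 = (⅔ - 122)*46 = -364/3*46 = -16744/3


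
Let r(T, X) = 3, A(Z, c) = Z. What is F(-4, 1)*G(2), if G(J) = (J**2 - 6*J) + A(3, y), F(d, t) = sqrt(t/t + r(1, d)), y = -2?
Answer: -10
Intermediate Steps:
F(d, t) = 2 (F(d, t) = sqrt(t/t + 3) = sqrt(1 + 3) = sqrt(4) = 2)
G(J) = 3 + J**2 - 6*J (G(J) = (J**2 - 6*J) + 3 = 3 + J**2 - 6*J)
F(-4, 1)*G(2) = 2*(3 + 2**2 - 6*2) = 2*(3 + 4 - 12) = 2*(-5) = -10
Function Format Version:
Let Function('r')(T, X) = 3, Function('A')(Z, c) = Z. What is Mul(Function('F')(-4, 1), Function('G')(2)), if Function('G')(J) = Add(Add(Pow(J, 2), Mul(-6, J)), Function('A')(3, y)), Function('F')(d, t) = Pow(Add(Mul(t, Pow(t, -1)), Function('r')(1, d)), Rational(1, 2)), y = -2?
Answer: -10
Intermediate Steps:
Function('F')(d, t) = 2 (Function('F')(d, t) = Pow(Add(Mul(t, Pow(t, -1)), 3), Rational(1, 2)) = Pow(Add(1, 3), Rational(1, 2)) = Pow(4, Rational(1, 2)) = 2)
Function('G')(J) = Add(3, Pow(J, 2), Mul(-6, J)) (Function('G')(J) = Add(Add(Pow(J, 2), Mul(-6, J)), 3) = Add(3, Pow(J, 2), Mul(-6, J)))
Mul(Function('F')(-4, 1), Function('G')(2)) = Mul(2, Add(3, Pow(2, 2), Mul(-6, 2))) = Mul(2, Add(3, 4, -12)) = Mul(2, -5) = -10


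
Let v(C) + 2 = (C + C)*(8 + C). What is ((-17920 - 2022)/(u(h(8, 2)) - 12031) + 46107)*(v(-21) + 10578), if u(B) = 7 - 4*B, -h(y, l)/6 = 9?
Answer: 1513847112139/2952 ≈ 5.1282e+8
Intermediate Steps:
h(y, l) = -54 (h(y, l) = -6*9 = -54)
v(C) = -2 + 2*C*(8 + C) (v(C) = -2 + (C + C)*(8 + C) = -2 + (2*C)*(8 + C) = -2 + 2*C*(8 + C))
((-17920 - 2022)/(u(h(8, 2)) - 12031) + 46107)*(v(-21) + 10578) = ((-17920 - 2022)/((7 - 4*(-54)) - 12031) + 46107)*((-2 + 2*(-21)² + 16*(-21)) + 10578) = (-19942/((7 + 216) - 12031) + 46107)*((-2 + 2*441 - 336) + 10578) = (-19942/(223 - 12031) + 46107)*((-2 + 882 - 336) + 10578) = (-19942/(-11808) + 46107)*(544 + 10578) = (-19942*(-1/11808) + 46107)*11122 = (9971/5904 + 46107)*11122 = (272225699/5904)*11122 = 1513847112139/2952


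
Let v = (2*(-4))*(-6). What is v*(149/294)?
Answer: 1192/49 ≈ 24.327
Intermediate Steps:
v = 48 (v = -8*(-6) = 48)
v*(149/294) = 48*(149/294) = 1192/49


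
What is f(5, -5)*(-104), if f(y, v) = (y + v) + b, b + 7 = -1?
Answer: 832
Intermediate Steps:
b = -8 (b = -7 - 1 = -8)
f(y, v) = -8 + v + y (f(y, v) = (y + v) - 8 = (v + y) - 8 = -8 + v + y)
f(5, -5)*(-104) = (-8 - 5 + 5)*(-104) = -8*(-104) = 832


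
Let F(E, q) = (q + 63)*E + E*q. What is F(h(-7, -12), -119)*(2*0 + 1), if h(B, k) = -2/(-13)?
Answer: -350/13 ≈ -26.923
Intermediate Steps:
h(B, k) = 2/13 (h(B, k) = -2*(-1/13) = 2/13)
F(E, q) = E*q + E*(63 + q) (F(E, q) = (63 + q)*E + E*q = E*(63 + q) + E*q = E*q + E*(63 + q))
F(h(-7, -12), -119)*(2*0 + 1) = (2*(63 + 2*(-119))/13)*(2*0 + 1) = (2*(63 - 238)/13)*(0 + 1) = ((2/13)*(-175))*1 = -350/13*1 = -350/13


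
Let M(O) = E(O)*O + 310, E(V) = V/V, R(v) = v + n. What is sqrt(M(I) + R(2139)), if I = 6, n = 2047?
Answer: sqrt(4502) ≈ 67.097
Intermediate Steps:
R(v) = 2047 + v (R(v) = v + 2047 = 2047 + v)
E(V) = 1
M(O) = 310 + O (M(O) = 1*O + 310 = O + 310 = 310 + O)
sqrt(M(I) + R(2139)) = sqrt((310 + 6) + (2047 + 2139)) = sqrt(316 + 4186) = sqrt(4502)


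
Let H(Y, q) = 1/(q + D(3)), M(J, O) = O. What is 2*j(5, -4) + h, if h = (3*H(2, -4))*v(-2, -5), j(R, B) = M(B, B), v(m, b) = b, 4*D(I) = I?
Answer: -44/13 ≈ -3.3846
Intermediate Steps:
D(I) = I/4
j(R, B) = B
H(Y, q) = 1/(3/4 + q) (H(Y, q) = 1/(q + (1/4)*3) = 1/(q + 3/4) = 1/(3/4 + q))
h = 60/13 (h = (3*(4/(3 + 4*(-4))))*(-5) = (3*(4/(3 - 16)))*(-5) = (3*(4/(-13)))*(-5) = (3*(4*(-1/13)))*(-5) = (3*(-4/13))*(-5) = -12/13*(-5) = 60/13 ≈ 4.6154)
2*j(5, -4) + h = 2*(-4) + 60/13 = -8 + 60/13 = -44/13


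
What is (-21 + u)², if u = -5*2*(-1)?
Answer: 121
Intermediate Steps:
u = 10 (u = -10*(-1) = 10)
(-21 + u)² = (-21 + 10)² = (-11)² = 121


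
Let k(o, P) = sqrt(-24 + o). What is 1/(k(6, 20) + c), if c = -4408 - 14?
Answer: -737/3259017 - I*sqrt(2)/6518034 ≈ -0.00022614 - 2.1697e-7*I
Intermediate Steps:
c = -4422
1/(k(6, 20) + c) = 1/(sqrt(-24 + 6) - 4422) = 1/(sqrt(-18) - 4422) = 1/(3*I*sqrt(2) - 4422) = 1/(-4422 + 3*I*sqrt(2))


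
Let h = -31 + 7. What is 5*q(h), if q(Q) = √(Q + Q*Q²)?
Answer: 10*I*√3462 ≈ 588.39*I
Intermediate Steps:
h = -24
q(Q) = √(Q + Q³)
5*q(h) = 5*√(-24 + (-24)³) = 5*√(-24 - 13824) = 5*√(-13848) = 5*(2*I*√3462) = 10*I*√3462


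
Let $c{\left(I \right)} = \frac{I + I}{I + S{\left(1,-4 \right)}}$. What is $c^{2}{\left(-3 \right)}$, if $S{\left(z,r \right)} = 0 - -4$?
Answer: $36$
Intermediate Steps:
$S{\left(z,r \right)} = 4$ ($S{\left(z,r \right)} = 0 + 4 = 4$)
$c{\left(I \right)} = \frac{2 I}{4 + I}$ ($c{\left(I \right)} = \frac{I + I}{I + 4} = \frac{2 I}{4 + I}$)
$c^{2}{\left(-3 \right)} = \left(2 \left(-3\right) \frac{1}{4 - 3}\right)^{2} = \left(2 \left(-3\right) 1^{-1}\right)^{2} = \left(2 \left(-3\right) 1\right)^{2} = \left(-6\right)^{2} = 36$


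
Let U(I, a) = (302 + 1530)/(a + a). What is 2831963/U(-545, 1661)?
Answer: 4703890543/916 ≈ 5.1352e+6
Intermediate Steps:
U(I, a) = 916/a (U(I, a) = 1832/((2*a)) = 1832*(1/(2*a)) = 916/a)
2831963/U(-545, 1661) = 2831963/((916/1661)) = 2831963/((916*(1/1661))) = 2831963/(916/1661) = 2831963*(1661/916) = 4703890543/916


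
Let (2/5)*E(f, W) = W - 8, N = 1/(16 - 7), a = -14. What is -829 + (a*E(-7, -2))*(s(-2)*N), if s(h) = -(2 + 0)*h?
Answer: -6061/9 ≈ -673.44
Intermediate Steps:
s(h) = -2*h
N = 1/9 ≈ 0.11111
E(f, W) = -20 + 5*W/2 (E(f, W) = 5*(W - 8)/2 = 5*(-8 + W)/2 = -20 + 5*W/2)
-829 + (a*E(-7, -2))*(s(-2)*N) = -829 + (-14*(-20 + (5/2)*(-2)))*(-2*(-2)*(1/9)) = -829 + (-14*(-20 - 5))*(4*(1/9)) = -829 - 14*(-25)*(4/9) = -829 + 350*(4/9) = -829 + 1400/9 = -6061/9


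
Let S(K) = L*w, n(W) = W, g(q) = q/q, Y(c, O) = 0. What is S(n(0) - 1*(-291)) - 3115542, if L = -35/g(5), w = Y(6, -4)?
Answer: -3115542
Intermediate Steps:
g(q) = 1
w = 0
L = -35 (L = -35/1 = -35*1 = -35)
S(K) = 0 (S(K) = -35*0 = 0)
S(n(0) - 1*(-291)) - 3115542 = 0 - 3115542 = -3115542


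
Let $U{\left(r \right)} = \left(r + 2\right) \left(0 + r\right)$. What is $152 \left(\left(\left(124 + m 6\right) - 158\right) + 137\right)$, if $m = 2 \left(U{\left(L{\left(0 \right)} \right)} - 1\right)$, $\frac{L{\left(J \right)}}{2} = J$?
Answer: $13832$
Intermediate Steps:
$L{\left(J \right)} = 2 J$
$U{\left(r \right)} = r \left(2 + r\right)$ ($U{\left(r \right)} = \left(2 + r\right) r = r \left(2 + r\right)$)
$m = -2$ ($m = 2 \left(2 \cdot 0 \left(2 + 2 \cdot 0\right) - 1\right) = 2 \left(0 \left(2 + 0\right) - 1\right) = 2 \left(0 \cdot 2 - 1\right) = 2 \left(0 - 1\right) = 2 \left(-1\right) = -2$)
$152 \left(\left(\left(124 + m 6\right) - 158\right) + 137\right) = 152 \left(\left(\left(124 - 12\right) - 158\right) + 137\right) = 152 \left(\left(112 - 158\right) + 137\right) = 152 \left(-46 + 137\right) = 152 \cdot 91 = 13832$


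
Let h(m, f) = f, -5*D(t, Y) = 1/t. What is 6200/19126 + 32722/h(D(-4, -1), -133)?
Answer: -312508186/1271879 ≈ -245.71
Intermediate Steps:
D(t, Y) = -1/(5*t)
6200/19126 + 32722/h(D(-4, -1), -133) = 6200/19126 + 32722/(-133) = 6200*(1/19126) + 32722*(-1/133) = 3100/9563 - 32722/133 = -312508186/1271879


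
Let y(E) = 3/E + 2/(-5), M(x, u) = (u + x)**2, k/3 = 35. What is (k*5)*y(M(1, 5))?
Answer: -665/4 ≈ -166.25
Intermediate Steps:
k = 105 (k = 3*35 = 105)
y(E) = -2/5 + 3/E (y(E) = 3/E + 2*(-1/5) = 3/E - 2/5 = -2/5 + 3/E)
(k*5)*y(M(1, 5)) = (105*5)*(-2/5 + 3/((5 + 1)**2)) = 525*(-2/5 + 3/(6**2)) = 525*(-2/5 + 3/36) = 525*(-2/5 + 3*(1/36)) = 525*(-2/5 + 1/12) = 525*(-19/60) = -665/4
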